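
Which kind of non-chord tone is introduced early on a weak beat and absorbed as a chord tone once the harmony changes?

Approach: ahead of the chord change (typically by step), so it is dissonant against the current harmony. Departure: none — the same pitch is restated or held and is a chord tone of the new harmony.
Dissonant first, consonant once the harmony catches up: the note simply arrives early — an anticipation. (The reverse timing, consonant first and dissonant after the change, would be a suspension or retardation.)

Anticipation.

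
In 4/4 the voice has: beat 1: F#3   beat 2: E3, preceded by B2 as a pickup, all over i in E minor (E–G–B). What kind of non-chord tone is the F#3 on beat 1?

Appoggiatura.

The harmony at that moment is E minor triad (E, G, B); F#3 is not a chord tone.
It is approached by leap up from B2 and left by step down to E3.
Leap in, step out, metrically accented — an appoggiatura.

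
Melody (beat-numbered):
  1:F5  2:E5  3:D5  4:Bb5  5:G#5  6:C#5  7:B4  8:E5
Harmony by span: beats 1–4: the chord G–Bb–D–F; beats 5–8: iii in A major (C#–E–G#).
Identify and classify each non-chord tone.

E5 (beat 2) — passing tone; B4 (beat 7) — escape tone.

The harmony at that moment is G minor seventh chord (G, Bb, D, F); E5 is not a chord tone.
It is approached by step down from F5 and left by step down to D5.
Step in, step out in the same direction — a passing tone.
The harmony at that moment is C# minor triad (C#, E, G#); B4 is not a chord tone.
It is approached by step down from C#5 and left by leap up to E5.
Step in, leap out — an escape tone.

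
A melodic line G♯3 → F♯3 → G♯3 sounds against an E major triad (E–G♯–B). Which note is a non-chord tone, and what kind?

F♯3 is a neighbor tone.

The harmony at that moment is E major triad (E, G♯, B); F♯3 is not a chord tone.
It is approached by step down from G♯3 and left by step up to G♯3.
Step away and step back to the same note — a neighbor tone (lower neighbor).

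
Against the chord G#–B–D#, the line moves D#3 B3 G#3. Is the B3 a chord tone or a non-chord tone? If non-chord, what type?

Chord tone (the third of G# minor triad).

G# minor triad contains G#, B, D#; B is the third, so it is a chord tone.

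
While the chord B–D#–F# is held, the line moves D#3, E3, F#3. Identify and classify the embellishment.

The harmony at that moment is B major triad (B, D#, F#); E3 is not a chord tone.
It is approached by step up from D#3 and left by step up to F#3.
Step in, step out in the same direction — a passing tone.

E3 is a passing tone.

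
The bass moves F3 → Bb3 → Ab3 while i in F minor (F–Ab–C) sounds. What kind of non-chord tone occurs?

Bb3 is an appoggiatura.

The harmony at that moment is F minor triad (F, Ab, C); Bb3 is not a chord tone.
It is approached by leap up from F3 and left by step down to Ab3.
Leap in, step out — an appoggiatura.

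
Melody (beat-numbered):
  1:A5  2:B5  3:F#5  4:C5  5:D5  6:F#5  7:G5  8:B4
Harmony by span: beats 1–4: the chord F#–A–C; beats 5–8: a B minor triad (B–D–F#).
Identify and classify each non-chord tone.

B5 (beat 2) — escape tone; G5 (beat 7) — escape tone.

The harmony at that moment is F# diminished triad (F#, A, C); B5 is not a chord tone.
It is approached by step up from A5 and left by leap down to F#5.
Step in, leap out — an escape tone.
The harmony at that moment is B minor triad (B, D, F#); G5 is not a chord tone.
It is approached by step up from F#5 and left by leap down to B4.
Step in, leap out — an escape tone.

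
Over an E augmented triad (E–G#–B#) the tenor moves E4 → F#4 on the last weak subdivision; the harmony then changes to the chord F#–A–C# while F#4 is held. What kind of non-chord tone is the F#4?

The harmony at that moment is E augmented triad (E, G#, B#); F#4 is not a chord tone.
It is approached by step up from E4 and then sustained as the same pitch into the next harmony.
Arriving early and becoming a chord tone when the harmony changes — an anticipation.

F#4 is an anticipation.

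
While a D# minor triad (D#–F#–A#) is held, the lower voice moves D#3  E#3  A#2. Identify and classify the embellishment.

E#3 is an escape tone.

The harmony at that moment is D# minor triad (D#, F#, A#); E#3 is not a chord tone.
It is approached by step up from D#3 and left by leap down to A#2.
Step in, leap out — an escape tone.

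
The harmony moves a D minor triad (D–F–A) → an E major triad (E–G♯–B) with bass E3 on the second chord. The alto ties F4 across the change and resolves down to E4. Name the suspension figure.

At the second chord the bass is E3. The suspended F4 lies a ninth above the bass; after resolving down by step to E4, the interval above the bass becomes an octave.
Suspension figures are named by those two intervals: 9–8.

9–8 suspension.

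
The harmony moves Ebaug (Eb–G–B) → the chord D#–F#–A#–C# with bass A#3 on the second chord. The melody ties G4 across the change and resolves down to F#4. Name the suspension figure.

7–6 suspension.

At the second chord the bass is A#3. The suspended G4 lies a seventh above the bass; after resolving down by step to F#4, the interval above the bass becomes a sixth.
Suspension figures are named by those two intervals: 7–6.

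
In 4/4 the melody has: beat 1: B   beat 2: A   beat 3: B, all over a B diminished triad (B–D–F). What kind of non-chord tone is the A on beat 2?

Lower neighbor tone.

The harmony at that moment is B diminished triad (B, D, F); A is not a chord tone.
It is approached by step down from B and left by step up to B.
Step away and step back to the same note — a neighbor tone (lower neighbor).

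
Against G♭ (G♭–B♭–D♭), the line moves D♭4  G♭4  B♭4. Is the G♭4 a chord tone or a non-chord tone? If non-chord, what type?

Chord tone (the root of Gb major triad).

Gb major triad contains G♭, B♭, D♭; G♭ is the root, so it is a chord tone.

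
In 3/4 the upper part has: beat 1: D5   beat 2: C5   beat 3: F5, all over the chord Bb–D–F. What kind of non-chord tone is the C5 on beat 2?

Escape tone.

The harmony at that moment is Bb major triad (Bb, D, F); C5 is not a chord tone.
It is approached by step down from D5 and left by leap up to F5.
Step in, leap out, on a weak beat — an escape tone.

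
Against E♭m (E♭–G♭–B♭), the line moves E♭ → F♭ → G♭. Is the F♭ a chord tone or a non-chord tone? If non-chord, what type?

Non-chord tone — a passing tone.

The harmony at that moment is E♭ minor triad (E♭, G♭, B♭); F♭ is not a chord tone.
It is approached by step up from E♭ and left by step up to G♭.
Step in, step out in the same direction — a passing tone.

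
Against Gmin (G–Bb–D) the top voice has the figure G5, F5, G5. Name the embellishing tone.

F5 is a neighbor tone.

The harmony at that moment is G minor triad (G, Bb, D); F5 is not a chord tone.
It is approached by step down from G5 and left by step up to G5.
Step away and step back to the same note — a neighbor tone (lower neighbor).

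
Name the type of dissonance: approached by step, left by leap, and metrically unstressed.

Approach: by step. Departure: by leap. Metric position: weak.
Step in, leap out, from a weak position — an escape tone (échappée). (It is the mirror image of the appoggiatura, which leaps in and steps out on a strong beat.)

Escape tone.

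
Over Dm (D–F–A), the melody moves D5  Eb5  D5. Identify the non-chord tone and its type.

The harmony at that moment is D minor triad (D, F, A); Eb5 is not a chord tone.
It is approached by step up from D5 and left by step down to D5.
Step away and step back to the same note — a neighbor tone (upper neighbor).

Eb5 is a neighbor tone.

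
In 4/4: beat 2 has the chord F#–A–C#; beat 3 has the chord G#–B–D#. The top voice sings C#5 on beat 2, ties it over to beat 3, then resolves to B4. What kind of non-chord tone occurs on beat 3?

The harmony at that moment is G# minor triad (G#, B, D#); C#5 is not a chord tone.
It is held over (the same pitch as the preceding C#5) and left by step down to B4.
Held over from the previous chord and resolving down by step — a suspension.

Suspension.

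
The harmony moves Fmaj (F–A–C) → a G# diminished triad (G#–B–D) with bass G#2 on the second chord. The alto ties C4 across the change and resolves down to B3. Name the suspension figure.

4–3 suspension.

At the second chord the bass is G#2. The suspended C4 lies a fourth above the bass; after resolving down by step to B3, the interval above the bass becomes a third.
Suspension figures are named by those two intervals: 4–3.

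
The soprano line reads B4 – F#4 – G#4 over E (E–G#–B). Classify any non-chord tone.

F#4 is an appoggiatura.

The harmony at that moment is E major triad (E, G#, B); F#4 is not a chord tone.
It is approached by leap down from B4 and left by step up to G#4.
Leap in, step out — an appoggiatura.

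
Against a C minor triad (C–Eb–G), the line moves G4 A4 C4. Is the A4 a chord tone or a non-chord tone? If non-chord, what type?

The harmony at that moment is C minor triad (C, Eb, G); A4 is not a chord tone.
It is approached by step up from G4 and left by leap down to C4.
Step in, leap out — an escape tone.

Non-chord tone — an escape tone.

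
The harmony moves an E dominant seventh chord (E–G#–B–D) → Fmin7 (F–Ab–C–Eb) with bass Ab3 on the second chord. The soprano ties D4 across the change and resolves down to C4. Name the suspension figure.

At the second chord the bass is Ab3. The suspended D4 lies a fourth above the bass; after resolving down by step to C4, the interval above the bass becomes a third.
Suspension figures are named by those two intervals: 4–3.

4–3 suspension.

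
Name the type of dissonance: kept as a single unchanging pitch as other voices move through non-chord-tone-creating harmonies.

Approach: none. Departure: none — a single pitch is sustained while the chords change around it, passing through harmonies that do not contain it.
No melodic motion at all; the dissonance is created entirely by the moving harmonies against the stationary note — a pedal tone (pedal point).

Pedal tone.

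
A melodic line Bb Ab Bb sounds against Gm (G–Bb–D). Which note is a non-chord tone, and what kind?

Ab is a neighbor tone.

The harmony at that moment is G minor triad (G, Bb, D); Ab is not a chord tone.
It is approached by step down from Bb and left by step up to Bb.
Step away and step back to the same note — a neighbor tone (lower neighbor).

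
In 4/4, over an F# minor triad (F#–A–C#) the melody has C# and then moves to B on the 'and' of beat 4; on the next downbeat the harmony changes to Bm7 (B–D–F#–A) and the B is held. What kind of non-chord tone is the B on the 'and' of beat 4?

The harmony at that moment is F# minor triad (F#, A, C#); B is not a chord tone.
It is approached by step down from C# and then sustained as the same pitch into the next harmony.
Arriving early and becoming a chord tone when the harmony changes — an anticipation.

Anticipation.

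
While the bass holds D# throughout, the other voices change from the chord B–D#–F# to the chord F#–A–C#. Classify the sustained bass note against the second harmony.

The harmony at that moment is F# minor triad (F#, A, C#); D# is not a chord tone.
It is held over (the same pitch as the preceding D#) and then sustained as the same pitch into the next harmony.
Sustained through a change of harmony — a pedal tone.

Pedal tone (pedal point).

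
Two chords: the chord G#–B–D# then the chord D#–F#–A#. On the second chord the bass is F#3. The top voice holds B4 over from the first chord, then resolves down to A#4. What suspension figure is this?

4–3 suspension.

At the second chord the bass is F#3. The suspended B4 lies a fourth above the bass; after resolving down by step to A#4, the interval above the bass becomes a third.
Suspension figures are named by those two intervals: 4–3.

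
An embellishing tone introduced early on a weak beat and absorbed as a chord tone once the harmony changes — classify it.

Anticipation.

Approach: ahead of the chord change (typically by step), so it is dissonant against the current harmony. Departure: none — the same pitch is restated or held and is a chord tone of the new harmony.
Dissonant first, consonant once the harmony catches up: the note simply arrives early — an anticipation. (The reverse timing, consonant first and dissonant after the change, would be a suspension or retardation.)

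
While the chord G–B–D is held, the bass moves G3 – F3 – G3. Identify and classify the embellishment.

F3 is a neighbor tone.

The harmony at that moment is G major triad (G, B, D); F3 is not a chord tone.
It is approached by step down from G3 and left by step up to G3.
Step away and step back to the same note — a neighbor tone (lower neighbor).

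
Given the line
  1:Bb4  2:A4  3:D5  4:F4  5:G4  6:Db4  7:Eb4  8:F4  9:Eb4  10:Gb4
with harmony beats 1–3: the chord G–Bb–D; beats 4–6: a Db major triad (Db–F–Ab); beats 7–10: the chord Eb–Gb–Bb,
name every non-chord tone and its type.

A4 (beat 2) — escape tone; G4 (beat 5) — escape tone; F4 (beat 8) — neighbor tone.

The harmony at that moment is G minor triad (G, Bb, D); A4 is not a chord tone.
It is approached by step down from Bb4 and left by leap up to D5.
Step in, leap out — an escape tone.
The harmony at that moment is Db major triad (Db, F, Ab); G4 is not a chord tone.
It is approached by step up from F4 and left by leap down to Db4.
Step in, leap out — an escape tone.
The harmony at that moment is Eb minor triad (Eb, Gb, Bb); F4 is not a chord tone.
It is approached by step up from Eb4 and left by step down to Eb4.
Step away and step back to the same note — a neighbor tone (upper neighbor).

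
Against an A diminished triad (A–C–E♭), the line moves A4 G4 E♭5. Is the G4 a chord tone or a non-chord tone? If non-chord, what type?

Non-chord tone — an escape tone.

The harmony at that moment is A diminished triad (A, C, E♭); G4 is not a chord tone.
It is approached by step down from A4 and left by leap up to E♭5.
Step in, leap out — an escape tone.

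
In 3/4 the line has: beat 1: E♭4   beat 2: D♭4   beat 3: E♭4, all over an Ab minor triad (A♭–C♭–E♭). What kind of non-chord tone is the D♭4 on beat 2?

Lower neighbor tone.

The harmony at that moment is A♭ minor triad (A♭, C♭, E♭); D♭4 is not a chord tone.
It is approached by step down from E♭4 and left by step up to E♭4.
Step away and step back to the same note — a neighbor tone (lower neighbor).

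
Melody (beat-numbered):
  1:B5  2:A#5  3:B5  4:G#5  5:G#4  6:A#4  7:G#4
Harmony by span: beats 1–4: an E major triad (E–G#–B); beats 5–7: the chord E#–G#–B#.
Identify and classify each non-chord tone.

A#5 (beat 2) — neighbor tone; A#4 (beat 6) — neighbor tone.

The harmony at that moment is E major triad (E, G#, B); A#5 is not a chord tone.
It is approached by step down from B5 and left by step up to B5.
Step away and step back to the same note — a neighbor tone (lower neighbor).
The harmony at that moment is E# minor triad (E#, G#, B#); A#4 is not a chord tone.
It is approached by step up from G#4 and left by step down to G#4.
Step away and step back to the same note — a neighbor tone (upper neighbor).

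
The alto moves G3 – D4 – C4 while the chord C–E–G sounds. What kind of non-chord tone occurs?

D4 is an appoggiatura.

The harmony at that moment is C major triad (C, E, G); D4 is not a chord tone.
It is approached by leap up from G3 and left by step down to C4.
Leap in, step out — an appoggiatura.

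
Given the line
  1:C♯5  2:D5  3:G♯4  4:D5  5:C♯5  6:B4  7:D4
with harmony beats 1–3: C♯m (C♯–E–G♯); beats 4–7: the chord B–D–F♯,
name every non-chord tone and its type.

The harmony at that moment is C♯ minor triad (C♯, E, G♯); D5 is not a chord tone.
It is approached by step up from C♯5 and left by leap down to G♯4.
Step in, leap out — an escape tone.
The harmony at that moment is B minor triad (B, D, F♯); C♯5 is not a chord tone.
It is approached by step down from D5 and left by step down to B4.
Step in, step out in the same direction — a passing tone.

D5 (beat 2) — escape tone; C♯5 (beat 5) — passing tone.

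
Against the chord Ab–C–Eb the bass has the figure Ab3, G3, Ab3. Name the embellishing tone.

The harmony at that moment is Ab major triad (Ab, C, Eb); G3 is not a chord tone.
It is approached by step down from Ab3 and left by step up to Ab3.
Step away and step back to the same note — a neighbor tone (lower neighbor).

G3 is a neighbor tone.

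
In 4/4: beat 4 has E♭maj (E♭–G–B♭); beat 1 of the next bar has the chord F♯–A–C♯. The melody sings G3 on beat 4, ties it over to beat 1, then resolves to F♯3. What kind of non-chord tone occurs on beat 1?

Suspension.

The harmony at that moment is F♯ minor triad (F♯, A, C♯); G3 is not a chord tone.
It is held over (the same pitch as the preceding G3) and left by step down to F♯3.
Held over from the previous chord and resolving down by step — a suspension.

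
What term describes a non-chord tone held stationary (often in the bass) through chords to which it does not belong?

Pedal tone.

Approach: none. Departure: none — a single pitch is sustained while the chords change around it, passing through harmonies that do not contain it.
No melodic motion at all; the dissonance is created entirely by the moving harmonies against the stationary note — a pedal tone (pedal point).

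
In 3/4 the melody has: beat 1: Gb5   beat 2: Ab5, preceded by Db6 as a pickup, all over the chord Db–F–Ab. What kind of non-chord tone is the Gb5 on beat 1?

Appoggiatura.

The harmony at that moment is Db major triad (Db, F, Ab); Gb5 is not a chord tone.
It is approached by leap down from Db6 and left by step up to Ab5.
Leap in, step out, metrically accented — an appoggiatura.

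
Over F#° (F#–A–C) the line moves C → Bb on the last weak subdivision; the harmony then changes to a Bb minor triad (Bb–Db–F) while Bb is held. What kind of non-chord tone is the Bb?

The harmony at that moment is F# diminished triad (F#, A, C); Bb is not a chord tone.
It is approached by step down from C and then sustained as the same pitch into the next harmony.
Arriving early and becoming a chord tone when the harmony changes — an anticipation.

Bb is an anticipation.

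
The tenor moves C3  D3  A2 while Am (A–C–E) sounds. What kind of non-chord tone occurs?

The harmony at that moment is A minor triad (A, C, E); D3 is not a chord tone.
It is approached by step up from C3 and left by leap down to A2.
Step in, leap out — an escape tone.

D3 is an escape tone.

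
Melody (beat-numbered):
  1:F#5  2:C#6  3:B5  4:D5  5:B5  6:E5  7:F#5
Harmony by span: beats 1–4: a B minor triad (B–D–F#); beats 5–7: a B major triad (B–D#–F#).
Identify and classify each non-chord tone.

C#6 (beat 2) — appoggiatura; E5 (beat 6) — appoggiatura.

The harmony at that moment is B minor triad (B, D, F#); C#6 is not a chord tone.
It is approached by leap up from F#5 and left by step down to B5.
Leap in, step out — an appoggiatura.
The harmony at that moment is B major triad (B, D#, F#); E5 is not a chord tone.
It is approached by leap down from B5 and left by step up to F#5.
Leap in, step out — an appoggiatura.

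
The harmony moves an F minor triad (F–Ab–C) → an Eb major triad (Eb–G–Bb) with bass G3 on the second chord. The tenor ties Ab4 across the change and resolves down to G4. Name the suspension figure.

9–8 suspension.

At the second chord the bass is G3. The suspended Ab4 lies a ninth above the bass; after resolving down by step to G4, the interval above the bass becomes an octave.
Suspension figures are named by those two intervals: 9–8.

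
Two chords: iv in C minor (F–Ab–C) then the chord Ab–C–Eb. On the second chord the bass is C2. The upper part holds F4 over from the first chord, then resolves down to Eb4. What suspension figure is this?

At the second chord the bass is C2. The suspended F4 lies a fourth above the bass; after resolving down by step to Eb4, the interval above the bass becomes a third.
Suspension figures are named by those two intervals: 4–3.

4–3 suspension.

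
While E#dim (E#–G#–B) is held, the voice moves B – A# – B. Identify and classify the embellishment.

A# is a neighbor tone.

The harmony at that moment is E# diminished triad (E#, G#, B); A# is not a chord tone.
It is approached by step down from B and left by step up to B.
Step away and step back to the same note — a neighbor tone (lower neighbor).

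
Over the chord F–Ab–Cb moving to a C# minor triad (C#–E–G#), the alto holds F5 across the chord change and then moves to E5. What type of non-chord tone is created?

F5 is a suspension.

The harmony at that moment is C# minor triad (C#, E, G#); F5 is not a chord tone.
It is held over (the same pitch as the preceding F5) and left by step down to E5.
Held over from the previous chord and resolving down by step — a suspension.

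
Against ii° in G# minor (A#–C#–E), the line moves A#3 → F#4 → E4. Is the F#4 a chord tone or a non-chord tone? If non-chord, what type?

Non-chord tone — an appoggiatura.

The harmony at that moment is A# diminished triad (A#, C#, E); F#4 is not a chord tone.
It is approached by leap up from A#3 and left by step down to E4.
Leap in, step out — an appoggiatura.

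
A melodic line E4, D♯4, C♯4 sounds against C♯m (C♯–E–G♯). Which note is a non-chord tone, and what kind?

The harmony at that moment is C♯ minor triad (C♯, E, G♯); D♯4 is not a chord tone.
It is approached by step down from E4 and left by step down to C♯4.
Step in, step out in the same direction — a passing tone.

D♯4 is a passing tone.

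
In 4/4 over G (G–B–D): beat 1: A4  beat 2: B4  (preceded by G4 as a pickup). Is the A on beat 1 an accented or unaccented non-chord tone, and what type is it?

Accented passing tone.

The harmony at that moment is G major triad (G, B, D); A4 is not a chord tone.
It is approached by step up from G4 and left by step up to B4.
Step in, step out in the same direction — a passing tone.
It falls on the downbeat, so it is accented.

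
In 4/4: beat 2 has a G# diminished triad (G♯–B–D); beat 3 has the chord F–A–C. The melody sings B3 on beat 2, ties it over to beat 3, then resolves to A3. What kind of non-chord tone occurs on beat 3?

The harmony at that moment is F major triad (F, A, C); B3 is not a chord tone.
It is held over (the same pitch as the preceding B3) and left by step down to A3.
Held over from the previous chord and resolving down by step — a suspension.

Suspension.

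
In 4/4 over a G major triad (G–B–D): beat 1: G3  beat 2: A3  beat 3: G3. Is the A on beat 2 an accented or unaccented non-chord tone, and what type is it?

The harmony at that moment is G major triad (G, B, D); A3 is not a chord tone.
It is approached by step up from G3 and left by step down to G3.
Step away and step back to the same note — a neighbor tone (upper neighbor).
It falls on a weak beat, so it is unaccented.

Unaccented neighbor tone.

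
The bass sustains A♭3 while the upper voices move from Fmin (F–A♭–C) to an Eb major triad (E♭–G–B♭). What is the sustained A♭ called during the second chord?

Pedal tone (pedal point).

The harmony at that moment is E♭ major triad (E♭, G, B♭); A♭3 is not a chord tone.
It is held over (the same pitch as the preceding A♭3) and then sustained as the same pitch into the next harmony.
Sustained through a change of harmony — a pedal tone.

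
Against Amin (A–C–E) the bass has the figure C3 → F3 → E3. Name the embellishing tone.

F3 is an appoggiatura.

The harmony at that moment is A minor triad (A, C, E); F3 is not a chord tone.
It is approached by leap up from C3 and left by step down to E3.
Leap in, step out — an appoggiatura.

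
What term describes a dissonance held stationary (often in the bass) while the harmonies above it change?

Approach: none. Departure: none — a single pitch is sustained while the chords change around it, passing through harmonies that do not contain it.
No melodic motion at all; the dissonance is created entirely by the moving harmonies against the stationary note — a pedal tone (pedal point).

Pedal tone.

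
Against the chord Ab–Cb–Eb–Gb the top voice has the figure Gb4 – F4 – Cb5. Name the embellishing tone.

F4 is an escape tone.

The harmony at that moment is Ab minor seventh chord (Ab, Cb, Eb, Gb); F4 is not a chord tone.
It is approached by step down from Gb4 and left by leap up to Cb5.
Step in, leap out — an escape tone.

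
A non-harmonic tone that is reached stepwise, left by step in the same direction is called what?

Passing tone.

Approach: by step. Departure: by step, continuing in the same direction.
Stepwise on both sides with no change of direction means the note fills in the space between two different chord tones — a passing tone. (Had it turned back to its starting note it would be a neighbor tone instead.)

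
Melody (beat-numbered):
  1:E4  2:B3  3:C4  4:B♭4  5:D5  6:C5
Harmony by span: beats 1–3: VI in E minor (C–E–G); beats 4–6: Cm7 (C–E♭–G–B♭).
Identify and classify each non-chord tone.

The harmony at that moment is C major triad (C, E, G); B3 is not a chord tone.
It is approached by leap down from E4 and left by step up to C4.
Leap in, step out — an appoggiatura.
The harmony at that moment is C minor seventh chord (C, E♭, G, B♭); D5 is not a chord tone.
It is approached by leap up from B♭4 and left by step down to C5.
Leap in, step out — an appoggiatura.

B3 (beat 2) — appoggiatura; D5 (beat 5) — appoggiatura.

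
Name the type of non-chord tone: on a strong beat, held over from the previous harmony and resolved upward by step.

Retardation.

Approach: by preparation — the pitch is first a chord tone, then held (tied or repeated) while the harmony changes under it. Departure: up by step. Metric position: strong.
A prepared dissonance that resolves upward by step — a retardation. (The same figure resolving downward would be a suspension.)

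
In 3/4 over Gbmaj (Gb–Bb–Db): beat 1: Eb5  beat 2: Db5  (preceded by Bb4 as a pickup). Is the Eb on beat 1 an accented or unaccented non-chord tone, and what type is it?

Accented appoggiatura.

The harmony at that moment is Gb major triad (Gb, Bb, Db); Eb5 is not a chord tone.
It is approached by leap up from Bb4 and left by step down to Db5.
Leap in, step out — an appoggiatura.
It falls on the downbeat, so it is accented.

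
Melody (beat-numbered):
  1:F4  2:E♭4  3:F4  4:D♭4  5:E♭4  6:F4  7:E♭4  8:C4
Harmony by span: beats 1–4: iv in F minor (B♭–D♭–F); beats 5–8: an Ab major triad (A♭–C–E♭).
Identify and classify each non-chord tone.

The harmony at that moment is B♭ minor triad (B♭, D♭, F); E♭4 is not a chord tone.
It is approached by step down from F4 and left by step up to F4.
Step away and step back to the same note — a neighbor tone (lower neighbor).
The harmony at that moment is A♭ major triad (A♭, C, E♭); F4 is not a chord tone.
It is approached by step up from E♭4 and left by step down to E♭4.
Step away and step back to the same note — a neighbor tone (upper neighbor).

E♭4 (beat 2) — neighbor tone; F4 (beat 6) — neighbor tone.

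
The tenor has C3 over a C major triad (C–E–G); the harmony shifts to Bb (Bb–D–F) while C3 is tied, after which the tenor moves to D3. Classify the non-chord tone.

C3 is a retardation.

The harmony at that moment is Bb major triad (Bb, D, F); C3 is not a chord tone.
It is held over (the same pitch as the preceding C3) and left by step up to D3.
Held over from the previous chord and resolving up by step — a retardation.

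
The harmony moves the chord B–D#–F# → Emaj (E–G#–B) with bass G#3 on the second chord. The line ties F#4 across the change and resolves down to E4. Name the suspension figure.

At the second chord the bass is G#3. The suspended F#4 lies a seventh above the bass; after resolving down by step to E4, the interval above the bass becomes a sixth.
Suspension figures are named by those two intervals: 7–6.

7–6 suspension.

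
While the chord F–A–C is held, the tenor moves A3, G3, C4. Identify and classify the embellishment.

The harmony at that moment is F major triad (F, A, C); G3 is not a chord tone.
It is approached by step down from A3 and left by leap up to C4.
Step in, leap out — an escape tone.

G3 is an escape tone.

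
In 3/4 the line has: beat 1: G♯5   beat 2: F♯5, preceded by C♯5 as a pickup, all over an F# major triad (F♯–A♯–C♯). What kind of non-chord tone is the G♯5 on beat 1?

The harmony at that moment is F♯ major triad (F♯, A♯, C♯); G♯5 is not a chord tone.
It is approached by leap up from C♯5 and left by step down to F♯5.
Leap in, step out, metrically accented — an appoggiatura.

Appoggiatura.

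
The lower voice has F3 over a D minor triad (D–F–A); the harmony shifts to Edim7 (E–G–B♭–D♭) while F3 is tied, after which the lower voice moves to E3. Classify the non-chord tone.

F3 is a suspension.

The harmony at that moment is E diminished seventh chord (E, G, B♭, D♭); F3 is not a chord tone.
It is held over (the same pitch as the preceding F3) and left by step down to E3.
Held over from the previous chord and resolving down by step — a suspension.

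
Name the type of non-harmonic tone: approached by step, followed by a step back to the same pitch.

Neighbor tone.

Approach: by step. Departure: by step in the opposite direction, back to the starting pitch.
Stepwise on both sides but reversing to return to the same chord tone — a neighbor tone. (Had it continued onward in the same direction it would be a passing tone instead.)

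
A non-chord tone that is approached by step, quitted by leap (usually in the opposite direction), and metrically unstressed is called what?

Escape tone.

Approach: by step. Departure: by leap. Metric position: weak.
Step in, leap out, from a weak position — an escape tone (échappée). (It is the mirror image of the appoggiatura, which leaps in and steps out on a strong beat.)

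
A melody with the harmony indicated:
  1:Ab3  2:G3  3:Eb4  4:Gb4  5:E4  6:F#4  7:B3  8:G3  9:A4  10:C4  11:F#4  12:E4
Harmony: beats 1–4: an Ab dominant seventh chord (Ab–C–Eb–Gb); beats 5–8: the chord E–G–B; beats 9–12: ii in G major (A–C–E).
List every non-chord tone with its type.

The harmony at that moment is Ab dominant seventh chord (Ab, C, Eb, Gb); G3 is not a chord tone.
It is approached by step down from Ab3 and left by leap up to Eb4.
Step in, leap out — an escape tone.
The harmony at that moment is E minor triad (E, G, B); F#4 is not a chord tone.
It is approached by step up from E4 and left by leap down to B3.
Step in, leap out — an escape tone.
The harmony at that moment is A minor triad (A, C, E); F#4 is not a chord tone.
It is approached by leap up from C4 and left by step down to E4.
Leap in, step out — an appoggiatura.

G3 (beat 2) — escape tone; F#4 (beat 6) — escape tone; F#4 (beat 11) — appoggiatura.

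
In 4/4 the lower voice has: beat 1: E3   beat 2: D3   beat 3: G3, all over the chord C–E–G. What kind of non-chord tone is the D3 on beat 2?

Escape tone.

The harmony at that moment is C major triad (C, E, G); D3 is not a chord tone.
It is approached by step down from E3 and left by leap up to G3.
Step in, leap out, on a weak beat — an escape tone.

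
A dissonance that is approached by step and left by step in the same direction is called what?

Passing tone.

Approach: by step. Departure: by step, continuing in the same direction.
Stepwise on both sides with no change of direction means the note fills in the space between two different chord tones — a passing tone. (Had it turned back to its starting note it would be a neighbor tone instead.)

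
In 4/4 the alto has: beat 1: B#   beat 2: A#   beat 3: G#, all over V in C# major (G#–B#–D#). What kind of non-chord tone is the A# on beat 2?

The harmony at that moment is G# major triad (G#, B#, D#); A# is not a chord tone.
It is approached by step down from B# and left by step down to G#.
Step in, step out in the same direction — a passing tone.

Passing tone.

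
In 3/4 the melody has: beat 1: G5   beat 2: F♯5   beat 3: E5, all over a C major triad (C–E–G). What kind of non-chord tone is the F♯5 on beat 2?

Passing tone.

The harmony at that moment is C major triad (C, E, G); F♯5 is not a chord tone.
It is approached by step down from G5 and left by step down to E5.
Step in, step out in the same direction — a passing tone.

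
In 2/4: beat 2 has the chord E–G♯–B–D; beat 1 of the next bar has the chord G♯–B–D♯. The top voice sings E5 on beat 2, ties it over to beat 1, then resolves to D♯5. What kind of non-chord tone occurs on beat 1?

Suspension.

The harmony at that moment is G♯ minor triad (G♯, B, D♯); E5 is not a chord tone.
It is held over (the same pitch as the preceding E5) and left by step down to D♯5.
Held over from the previous chord and resolving down by step — a suspension.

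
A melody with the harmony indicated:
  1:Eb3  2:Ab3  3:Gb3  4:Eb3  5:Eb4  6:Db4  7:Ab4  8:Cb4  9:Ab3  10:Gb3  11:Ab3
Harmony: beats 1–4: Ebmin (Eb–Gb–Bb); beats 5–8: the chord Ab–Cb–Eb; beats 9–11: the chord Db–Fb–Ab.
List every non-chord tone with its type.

Ab3 (beat 2) — appoggiatura; Db4 (beat 6) — escape tone; Gb3 (beat 10) — neighbor tone.

The harmony at that moment is Eb minor triad (Eb, Gb, Bb); Ab3 is not a chord tone.
It is approached by leap up from Eb3 and left by step down to Gb3.
Leap in, step out — an appoggiatura.
The harmony at that moment is Ab minor triad (Ab, Cb, Eb); Db4 is not a chord tone.
It is approached by step down from Eb4 and left by leap up to Ab4.
Step in, leap out — an escape tone.
The harmony at that moment is Db minor triad (Db, Fb, Ab); Gb3 is not a chord tone.
It is approached by step down from Ab3 and left by step up to Ab3.
Step away and step back to the same note — a neighbor tone (lower neighbor).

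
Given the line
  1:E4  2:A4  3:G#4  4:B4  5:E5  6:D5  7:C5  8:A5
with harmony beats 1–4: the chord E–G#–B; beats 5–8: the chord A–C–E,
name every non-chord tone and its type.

The harmony at that moment is E major triad (E, G#, B); A4 is not a chord tone.
It is approached by leap up from E4 and left by step down to G#4.
Leap in, step out — an appoggiatura.
The harmony at that moment is A minor triad (A, C, E); D5 is not a chord tone.
It is approached by step down from E5 and left by step down to C5.
Step in, step out in the same direction — a passing tone.

A4 (beat 2) — appoggiatura; D5 (beat 6) — passing tone.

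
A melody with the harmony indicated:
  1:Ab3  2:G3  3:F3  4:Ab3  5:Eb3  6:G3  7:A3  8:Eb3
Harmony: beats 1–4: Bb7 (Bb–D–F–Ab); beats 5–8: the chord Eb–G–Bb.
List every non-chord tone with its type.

G3 (beat 2) — passing tone; A3 (beat 7) — escape tone.

The harmony at that moment is Bb dominant seventh chord (Bb, D, F, Ab); G3 is not a chord tone.
It is approached by step down from Ab3 and left by step down to F3.
Step in, step out in the same direction — a passing tone.
The harmony at that moment is Eb major triad (Eb, G, Bb); A3 is not a chord tone.
It is approached by step up from G3 and left by leap down to Eb3.
Step in, leap out — an escape tone.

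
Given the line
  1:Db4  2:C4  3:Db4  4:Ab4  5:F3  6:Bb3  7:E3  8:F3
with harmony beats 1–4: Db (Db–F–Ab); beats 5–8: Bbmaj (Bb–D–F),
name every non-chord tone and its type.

The harmony at that moment is Db major triad (Db, F, Ab); C4 is not a chord tone.
It is approached by step down from Db4 and left by step up to Db4.
Step away and step back to the same note — a neighbor tone (lower neighbor).
The harmony at that moment is Bb major triad (Bb, D, F); E3 is not a chord tone.
It is approached by leap down from Bb3 and left by step up to F3.
Leap in, step out — an appoggiatura.

C4 (beat 2) — neighbor tone; E3 (beat 7) — appoggiatura.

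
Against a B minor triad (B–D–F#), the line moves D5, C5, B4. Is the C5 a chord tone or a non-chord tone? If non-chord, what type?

Non-chord tone — a passing tone.

The harmony at that moment is B minor triad (B, D, F#); C5 is not a chord tone.
It is approached by step down from D5 and left by step down to B4.
Step in, step out in the same direction — a passing tone.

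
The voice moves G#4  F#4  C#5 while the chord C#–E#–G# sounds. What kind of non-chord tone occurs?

The harmony at that moment is C# major triad (C#, E#, G#); F#4 is not a chord tone.
It is approached by step down from G#4 and left by leap up to C#5.
Step in, leap out — an escape tone.

F#4 is an escape tone.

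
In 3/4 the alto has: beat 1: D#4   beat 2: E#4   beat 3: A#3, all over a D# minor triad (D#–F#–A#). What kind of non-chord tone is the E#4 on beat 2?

Escape tone.

The harmony at that moment is D# minor triad (D#, F#, A#); E#4 is not a chord tone.
It is approached by step up from D#4 and left by leap down to A#3.
Step in, leap out, on a weak beat — an escape tone.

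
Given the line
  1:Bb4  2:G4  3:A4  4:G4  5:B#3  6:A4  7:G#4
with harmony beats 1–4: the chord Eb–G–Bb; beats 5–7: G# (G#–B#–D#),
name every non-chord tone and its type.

A4 (beat 3) — neighbor tone; A4 (beat 6) — appoggiatura.

The harmony at that moment is Eb major triad (Eb, G, Bb); A4 is not a chord tone.
It is approached by step up from G4 and left by step down to G4.
Step away and step back to the same note — a neighbor tone (upper neighbor).
The harmony at that moment is G# major triad (G#, B#, D#); A4 is not a chord tone.
It is approached by leap up from B#3 and left by step down to G#4.
Leap in, step out — an appoggiatura.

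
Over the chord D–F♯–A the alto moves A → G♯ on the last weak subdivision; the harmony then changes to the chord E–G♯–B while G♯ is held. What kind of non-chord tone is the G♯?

G♯ is an anticipation.

The harmony at that moment is D major triad (D, F♯, A); G♯ is not a chord tone.
It is approached by step down from A and then sustained as the same pitch into the next harmony.
Arriving early and becoming a chord tone when the harmony changes — an anticipation.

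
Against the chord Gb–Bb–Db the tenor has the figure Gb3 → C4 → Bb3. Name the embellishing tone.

C4 is an appoggiatura.

The harmony at that moment is Gb major triad (Gb, Bb, Db); C4 is not a chord tone.
It is approached by leap up from Gb3 and left by step down to Bb3.
Leap in, step out — an appoggiatura.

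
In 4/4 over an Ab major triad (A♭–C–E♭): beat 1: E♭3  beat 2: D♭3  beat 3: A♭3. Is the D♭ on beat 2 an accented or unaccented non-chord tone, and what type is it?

Unaccented escape tone.

The harmony at that moment is A♭ major triad (A♭, C, E♭); D♭3 is not a chord tone.
It is approached by step down from E♭3 and left by leap up to A♭3.
Step in, leap out — an escape tone.
It falls on a weak beat, so it is unaccented.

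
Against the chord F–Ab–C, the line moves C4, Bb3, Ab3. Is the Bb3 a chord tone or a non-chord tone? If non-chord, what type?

Non-chord tone — a passing tone.

The harmony at that moment is F minor triad (F, Ab, C); Bb3 is not a chord tone.
It is approached by step down from C4 and left by step down to Ab3.
Step in, step out in the same direction — a passing tone.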